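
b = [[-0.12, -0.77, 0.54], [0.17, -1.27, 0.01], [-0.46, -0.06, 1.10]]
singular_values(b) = [1.57, 1.22, 0.0]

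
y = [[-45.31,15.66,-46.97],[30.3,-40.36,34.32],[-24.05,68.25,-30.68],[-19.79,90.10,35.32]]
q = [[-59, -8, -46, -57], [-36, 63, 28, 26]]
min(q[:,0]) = -59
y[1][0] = 30.3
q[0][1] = -8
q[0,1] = -8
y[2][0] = -24.05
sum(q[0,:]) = -170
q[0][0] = -59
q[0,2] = -46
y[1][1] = -40.36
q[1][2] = 28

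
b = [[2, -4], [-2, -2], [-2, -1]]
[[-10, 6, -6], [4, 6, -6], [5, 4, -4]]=b @ [[-3, -1, 1], [1, -2, 2]]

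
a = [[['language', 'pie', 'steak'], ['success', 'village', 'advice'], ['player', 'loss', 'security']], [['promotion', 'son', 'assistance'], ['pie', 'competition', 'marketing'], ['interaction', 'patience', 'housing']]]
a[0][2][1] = 'loss'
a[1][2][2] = 'housing'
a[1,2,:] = ['interaction', 'patience', 'housing']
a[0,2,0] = 'player'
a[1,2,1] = 'patience'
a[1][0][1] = 'son'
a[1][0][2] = 'assistance'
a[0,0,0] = 'language'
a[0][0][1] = 'pie'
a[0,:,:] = [['language', 'pie', 'steak'], ['success', 'village', 'advice'], ['player', 'loss', 'security']]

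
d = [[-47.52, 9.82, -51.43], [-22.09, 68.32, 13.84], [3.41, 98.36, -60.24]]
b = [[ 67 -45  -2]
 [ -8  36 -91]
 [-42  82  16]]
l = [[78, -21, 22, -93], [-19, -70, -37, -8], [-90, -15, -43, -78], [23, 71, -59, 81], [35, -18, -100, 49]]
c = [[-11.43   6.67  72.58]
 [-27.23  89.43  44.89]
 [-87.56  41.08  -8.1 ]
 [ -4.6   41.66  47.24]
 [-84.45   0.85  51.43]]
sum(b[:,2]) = -77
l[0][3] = -93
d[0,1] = 9.82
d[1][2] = 13.84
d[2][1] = 98.36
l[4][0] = 35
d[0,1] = 9.82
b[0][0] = 67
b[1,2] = -91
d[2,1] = 98.36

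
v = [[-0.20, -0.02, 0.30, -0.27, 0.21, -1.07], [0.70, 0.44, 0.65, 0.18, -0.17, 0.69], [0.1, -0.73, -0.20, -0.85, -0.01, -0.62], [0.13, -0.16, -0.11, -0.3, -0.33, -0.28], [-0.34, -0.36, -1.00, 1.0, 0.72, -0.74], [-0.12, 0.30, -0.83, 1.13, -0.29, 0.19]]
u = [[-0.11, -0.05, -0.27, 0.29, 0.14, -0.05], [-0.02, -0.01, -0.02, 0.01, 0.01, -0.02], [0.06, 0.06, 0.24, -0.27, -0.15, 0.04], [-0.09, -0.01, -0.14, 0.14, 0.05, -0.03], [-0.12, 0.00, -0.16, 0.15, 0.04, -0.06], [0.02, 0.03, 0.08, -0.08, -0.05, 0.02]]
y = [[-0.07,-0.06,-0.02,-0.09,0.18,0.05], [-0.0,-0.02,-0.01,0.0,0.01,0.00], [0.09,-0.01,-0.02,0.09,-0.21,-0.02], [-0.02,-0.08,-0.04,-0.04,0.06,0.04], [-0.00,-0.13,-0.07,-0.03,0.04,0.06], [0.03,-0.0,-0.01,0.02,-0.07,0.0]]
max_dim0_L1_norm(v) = 3.73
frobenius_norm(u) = 0.70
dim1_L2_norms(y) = [0.23, 0.02, 0.25, 0.12, 0.17, 0.08]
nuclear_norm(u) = 0.84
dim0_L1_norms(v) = [1.59, 2.01, 3.09, 3.73, 1.73, 3.59]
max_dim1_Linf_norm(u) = 0.29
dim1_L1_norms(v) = [2.07, 2.83, 2.51, 1.31, 4.16, 2.86]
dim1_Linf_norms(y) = [0.18, 0.02, 0.21, 0.08, 0.13, 0.07]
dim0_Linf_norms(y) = [0.09, 0.13, 0.07, 0.09, 0.21, 0.06]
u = y @ v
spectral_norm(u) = 0.69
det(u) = -0.00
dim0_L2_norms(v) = [0.83, 0.99, 1.5, 1.79, 0.89, 1.63]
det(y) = 0.00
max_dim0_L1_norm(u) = 0.94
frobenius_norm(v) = 3.25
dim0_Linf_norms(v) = [0.7, 0.73, 1.0, 1.13, 0.72, 1.07]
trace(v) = 0.65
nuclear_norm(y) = 0.57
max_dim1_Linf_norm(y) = 0.21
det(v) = 0.00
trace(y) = -0.11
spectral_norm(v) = 2.23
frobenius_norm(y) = 0.40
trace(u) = 0.32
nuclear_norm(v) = 6.31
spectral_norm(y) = 0.36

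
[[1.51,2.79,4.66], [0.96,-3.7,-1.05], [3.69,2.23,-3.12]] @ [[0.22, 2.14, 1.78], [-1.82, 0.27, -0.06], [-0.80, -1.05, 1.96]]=[[-8.47, -0.91, 11.65], [7.79, 2.16, -0.13], [-0.75, 11.77, 0.32]]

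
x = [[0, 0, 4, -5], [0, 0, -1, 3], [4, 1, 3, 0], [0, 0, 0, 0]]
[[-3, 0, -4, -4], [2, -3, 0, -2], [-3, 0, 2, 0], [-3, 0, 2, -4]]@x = [[-16, -4, -24, 15], [0, 0, 11, -19], [8, 2, -6, 15], [8, 2, -6, 15]]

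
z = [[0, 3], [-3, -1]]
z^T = [[0, -3], [3, -1]]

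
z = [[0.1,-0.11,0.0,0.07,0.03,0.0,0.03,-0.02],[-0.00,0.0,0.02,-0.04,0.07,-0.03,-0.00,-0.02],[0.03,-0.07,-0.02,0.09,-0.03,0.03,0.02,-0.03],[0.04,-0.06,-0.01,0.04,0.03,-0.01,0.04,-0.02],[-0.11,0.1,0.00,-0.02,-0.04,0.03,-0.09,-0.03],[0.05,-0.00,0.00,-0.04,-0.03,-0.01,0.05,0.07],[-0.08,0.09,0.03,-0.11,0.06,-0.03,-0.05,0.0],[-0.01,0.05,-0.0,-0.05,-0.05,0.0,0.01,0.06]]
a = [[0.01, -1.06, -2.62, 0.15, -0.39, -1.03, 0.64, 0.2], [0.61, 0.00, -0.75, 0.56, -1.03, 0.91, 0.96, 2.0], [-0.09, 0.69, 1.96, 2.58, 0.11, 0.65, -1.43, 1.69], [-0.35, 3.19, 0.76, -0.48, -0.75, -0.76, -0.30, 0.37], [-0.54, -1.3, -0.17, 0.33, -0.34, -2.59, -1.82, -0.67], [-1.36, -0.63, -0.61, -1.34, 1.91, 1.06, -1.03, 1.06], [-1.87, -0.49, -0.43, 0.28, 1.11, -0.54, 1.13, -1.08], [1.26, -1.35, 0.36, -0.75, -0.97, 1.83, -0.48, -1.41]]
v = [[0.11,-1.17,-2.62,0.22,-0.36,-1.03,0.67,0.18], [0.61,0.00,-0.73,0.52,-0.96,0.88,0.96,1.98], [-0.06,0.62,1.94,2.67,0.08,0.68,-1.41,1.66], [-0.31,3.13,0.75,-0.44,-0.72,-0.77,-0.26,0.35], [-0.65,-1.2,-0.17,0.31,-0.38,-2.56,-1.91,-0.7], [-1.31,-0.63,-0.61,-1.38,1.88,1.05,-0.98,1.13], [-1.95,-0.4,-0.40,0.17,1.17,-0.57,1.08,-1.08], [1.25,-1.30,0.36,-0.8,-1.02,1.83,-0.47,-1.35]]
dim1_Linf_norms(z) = [0.11, 0.07, 0.09, 0.06, 0.11, 0.07, 0.11, 0.06]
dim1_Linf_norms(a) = [2.62, 2.0, 2.58, 3.19, 2.59, 1.91, 1.87, 1.83]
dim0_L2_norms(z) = [0.18, 0.2, 0.04, 0.18, 0.13, 0.06, 0.13, 0.11]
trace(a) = 1.93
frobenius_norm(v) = 9.43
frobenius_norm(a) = 9.44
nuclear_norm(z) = 0.70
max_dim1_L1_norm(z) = 0.45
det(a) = 1326.35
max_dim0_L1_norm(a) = 9.37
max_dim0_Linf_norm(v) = 3.13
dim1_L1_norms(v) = [6.36, 6.64, 9.12, 6.73, 7.88, 8.97, 6.82, 8.38]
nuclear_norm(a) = 23.97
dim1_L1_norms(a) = [6.1, 6.82, 9.2, 6.96, 7.76, 9.0, 6.93, 8.41]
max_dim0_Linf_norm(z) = 0.11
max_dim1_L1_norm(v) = 9.12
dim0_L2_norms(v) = [2.83, 3.9, 3.52, 3.21, 2.77, 3.77, 3.07, 3.4]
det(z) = -0.00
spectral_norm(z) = 0.32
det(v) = 1283.78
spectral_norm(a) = 5.12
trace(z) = 0.08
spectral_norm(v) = 5.08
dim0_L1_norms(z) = [0.42, 0.48, 0.08, 0.46, 0.34, 0.14, 0.29, 0.25]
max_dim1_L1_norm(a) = 9.2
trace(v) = 2.01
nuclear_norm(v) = 23.92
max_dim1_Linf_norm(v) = 3.13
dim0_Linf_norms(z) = [0.11, 0.11, 0.03, 0.11, 0.07, 0.03, 0.09, 0.07]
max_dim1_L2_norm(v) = 4.06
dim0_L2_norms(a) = [2.78, 3.99, 3.54, 3.13, 2.78, 3.79, 3.06, 3.43]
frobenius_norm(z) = 0.40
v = z + a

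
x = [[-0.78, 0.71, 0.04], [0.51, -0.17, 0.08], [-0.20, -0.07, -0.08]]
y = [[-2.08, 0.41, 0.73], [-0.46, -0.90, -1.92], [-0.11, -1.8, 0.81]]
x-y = [[1.30, 0.30, -0.69],[0.97, 0.73, 2.0],[-0.09, 1.73, -0.89]]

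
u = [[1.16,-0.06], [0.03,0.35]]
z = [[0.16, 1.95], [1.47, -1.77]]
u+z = [[1.32, 1.89], [1.50, -1.42]]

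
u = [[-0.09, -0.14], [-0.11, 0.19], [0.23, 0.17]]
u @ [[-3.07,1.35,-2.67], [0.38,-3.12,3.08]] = [[0.22, 0.32, -0.19], [0.41, -0.74, 0.88], [-0.64, -0.22, -0.09]]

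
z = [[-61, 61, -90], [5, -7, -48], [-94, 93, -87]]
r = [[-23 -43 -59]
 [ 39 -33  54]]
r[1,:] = [39, -33, 54]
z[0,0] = -61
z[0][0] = -61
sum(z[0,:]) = -90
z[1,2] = -48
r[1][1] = -33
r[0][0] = -23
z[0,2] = -90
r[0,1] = -43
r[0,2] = -59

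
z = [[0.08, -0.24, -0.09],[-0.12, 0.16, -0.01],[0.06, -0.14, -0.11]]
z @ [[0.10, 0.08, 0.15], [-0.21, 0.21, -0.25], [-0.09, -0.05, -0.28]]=[[0.07,  -0.04,  0.10], [-0.04,  0.02,  -0.06], [0.05,  -0.02,  0.07]]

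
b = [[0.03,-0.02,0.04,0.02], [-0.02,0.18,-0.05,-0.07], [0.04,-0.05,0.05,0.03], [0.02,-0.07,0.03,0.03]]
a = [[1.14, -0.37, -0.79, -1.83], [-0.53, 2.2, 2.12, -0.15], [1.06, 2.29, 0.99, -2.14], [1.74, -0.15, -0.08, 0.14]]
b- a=[[-1.11,0.35,0.83,1.85], [0.51,-2.02,-2.17,0.08], [-1.02,-2.34,-0.94,2.17], [-1.72,0.08,0.11,-0.11]]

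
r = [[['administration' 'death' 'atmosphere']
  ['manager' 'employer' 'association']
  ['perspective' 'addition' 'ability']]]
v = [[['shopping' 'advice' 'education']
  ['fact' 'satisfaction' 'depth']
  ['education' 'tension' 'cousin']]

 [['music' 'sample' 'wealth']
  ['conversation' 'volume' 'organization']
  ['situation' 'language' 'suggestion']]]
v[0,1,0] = 'fact'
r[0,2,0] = 'perspective'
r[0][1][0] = 'manager'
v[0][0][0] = 'shopping'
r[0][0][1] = 'death'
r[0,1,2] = 'association'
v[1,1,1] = 'volume'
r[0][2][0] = 'perspective'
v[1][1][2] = 'organization'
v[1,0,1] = 'sample'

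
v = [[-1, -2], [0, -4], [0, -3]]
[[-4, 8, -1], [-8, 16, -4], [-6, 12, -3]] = v @ [[0, 0, -1], [2, -4, 1]]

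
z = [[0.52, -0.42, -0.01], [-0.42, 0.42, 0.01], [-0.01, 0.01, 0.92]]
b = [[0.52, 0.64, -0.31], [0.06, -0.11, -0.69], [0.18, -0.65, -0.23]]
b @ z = [[0.0, 0.05, -0.28], [0.08, -0.08, -0.64], [0.37, -0.35, -0.22]]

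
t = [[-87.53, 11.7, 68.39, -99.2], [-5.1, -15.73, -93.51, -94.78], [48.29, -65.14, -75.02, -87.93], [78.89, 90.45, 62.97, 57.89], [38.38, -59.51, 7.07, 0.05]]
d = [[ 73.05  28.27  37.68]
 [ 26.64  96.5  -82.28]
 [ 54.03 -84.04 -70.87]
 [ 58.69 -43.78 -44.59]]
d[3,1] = -43.78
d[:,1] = [28.27, 96.5, -84.04, -43.78]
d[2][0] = 54.03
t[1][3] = -94.78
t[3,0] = 78.89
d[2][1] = -84.04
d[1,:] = [26.64, 96.5, -82.28]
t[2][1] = -65.14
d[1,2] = -82.28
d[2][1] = -84.04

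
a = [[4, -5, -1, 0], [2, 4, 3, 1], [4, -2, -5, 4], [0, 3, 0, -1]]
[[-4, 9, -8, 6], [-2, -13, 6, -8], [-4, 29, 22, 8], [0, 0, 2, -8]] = a@[[-1, 1, 0, -1], [0, 0, 2, -2], [0, -5, -2, 0], [0, 0, 4, 2]]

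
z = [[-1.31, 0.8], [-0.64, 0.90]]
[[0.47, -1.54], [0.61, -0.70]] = z @ [[0.10, 1.24], [0.75, 0.1]]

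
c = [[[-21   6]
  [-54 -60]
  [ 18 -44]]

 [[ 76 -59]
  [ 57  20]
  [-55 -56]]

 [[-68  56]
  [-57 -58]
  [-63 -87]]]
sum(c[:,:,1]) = -282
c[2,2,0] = -63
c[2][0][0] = -68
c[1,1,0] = 57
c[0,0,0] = -21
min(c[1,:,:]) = -59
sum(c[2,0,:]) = -12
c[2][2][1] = -87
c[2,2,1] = -87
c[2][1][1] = -58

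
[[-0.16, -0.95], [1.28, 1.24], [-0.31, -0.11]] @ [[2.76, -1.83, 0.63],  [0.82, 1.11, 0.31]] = [[-1.22, -0.76, -0.4], [4.55, -0.97, 1.19], [-0.95, 0.45, -0.23]]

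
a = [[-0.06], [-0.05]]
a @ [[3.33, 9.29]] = [[-0.2, -0.56],[-0.17, -0.46]]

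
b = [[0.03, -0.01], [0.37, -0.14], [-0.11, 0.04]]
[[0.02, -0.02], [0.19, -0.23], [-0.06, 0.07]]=b@[[0.55, -0.54], [0.11, 0.25]]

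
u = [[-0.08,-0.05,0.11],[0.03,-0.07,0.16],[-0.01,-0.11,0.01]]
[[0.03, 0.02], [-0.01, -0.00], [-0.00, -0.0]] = u @ [[-0.42, -0.25],[0.04, 0.07],[0.01, 0.05]]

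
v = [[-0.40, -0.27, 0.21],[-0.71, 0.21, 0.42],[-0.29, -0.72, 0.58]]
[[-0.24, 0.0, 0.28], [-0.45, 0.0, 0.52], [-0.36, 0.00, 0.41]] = v@[[0.38,  -0.0,  -0.43],[-0.00,  0.00,  0.0],[-0.43,  0.0,  0.5]]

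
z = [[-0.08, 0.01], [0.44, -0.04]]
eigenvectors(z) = [[-0.20, -0.11], [0.98, -0.99]]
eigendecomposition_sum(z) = [[-0.08,  0.01], [0.41,  -0.05]] + [[0.00, 0.0],[0.03, 0.01]]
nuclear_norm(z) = 0.45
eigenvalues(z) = [-0.13, 0.01]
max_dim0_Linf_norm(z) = 0.44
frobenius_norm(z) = 0.45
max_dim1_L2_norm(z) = 0.44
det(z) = -0.00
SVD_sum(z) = [[-0.08,0.01], [0.44,-0.04]] + [[0.00,0.00],[0.0,0.0]]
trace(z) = -0.12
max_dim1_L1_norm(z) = 0.48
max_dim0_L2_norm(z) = 0.45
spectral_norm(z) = 0.45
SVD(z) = [[-0.18, 0.98],[0.98, 0.18]] @ diag([0.4491022828170275, 0.0026719971060331985]) @ [[1.0, -0.09], [0.09, 1.0]]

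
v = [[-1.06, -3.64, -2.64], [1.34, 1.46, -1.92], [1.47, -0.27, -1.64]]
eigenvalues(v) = [(-1.26+2.77j), (-1.26-2.77j), (1.29+0j)]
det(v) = 11.98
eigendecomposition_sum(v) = [[(-0.48+1.57j), (-1.37+0.55j), (-1.66-1.63j)],[(0.62+0.15j), 0.24+0.52j, -0.60+0.68j],[(0.76+0.42j), 0.14+0.77j, -1.02+0.68j]] + [[(-0.48-1.57j), (-1.37-0.55j), -1.66+1.63j], [0.62-0.15j, (0.24-0.52j), -0.60-0.68j], [0.76-0.42j, (0.14-0.77j), -1.02-0.68j]] + [[(-0.09-0j), -0.90-0.00j, 0.67+0.00j], [0.10+0.00j, 0.98+0.00j, (-0.73-0j)], [(-0.06-0j), -0.54-0.00j, (0.41+0j)]]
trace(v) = -1.24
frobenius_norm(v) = 5.82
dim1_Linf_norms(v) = [3.64, 1.92, 1.64]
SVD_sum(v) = [[-0.79, -3.61, -2.76],[0.04, 0.17, 0.13],[-0.16, -0.74, -0.56]] + [[-0.16,-0.1,0.18], [1.64,1.07,-1.87], [1.16,0.76,-1.32]] + [[-0.11, 0.07, -0.06],  [-0.34, 0.21, -0.18],  [0.47, -0.29, 0.25]]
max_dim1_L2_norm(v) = 4.62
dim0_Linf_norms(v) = [1.47, 3.64, 2.64]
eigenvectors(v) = [[(0.84+0j),  (0.84-0j),  0.63+0.00j], [-0.02-0.32j,  -0.02+0.32j,  (-0.68+0j)], [0.09-0.43j,  (0.09+0.43j),  (0.38+0j)]]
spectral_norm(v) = 4.71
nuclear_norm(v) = 8.81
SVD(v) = [[0.98, -0.08, -0.19], [-0.05, 0.81, -0.58], [0.2, 0.57, 0.79]] @ diag([4.710603682499696, 3.3327803282582864, 0.7632746753265743]) @ [[-0.17, -0.78, -0.60], [0.61, 0.4, -0.69], [0.78, -0.48, 0.41]]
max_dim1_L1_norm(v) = 7.34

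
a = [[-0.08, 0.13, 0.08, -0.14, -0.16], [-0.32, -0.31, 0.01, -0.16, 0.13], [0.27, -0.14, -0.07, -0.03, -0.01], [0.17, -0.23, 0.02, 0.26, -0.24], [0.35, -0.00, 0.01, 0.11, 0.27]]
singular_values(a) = [0.63, 0.44, 0.43, 0.2, 0.09]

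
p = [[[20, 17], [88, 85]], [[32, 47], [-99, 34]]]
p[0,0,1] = 17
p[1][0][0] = 32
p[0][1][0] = 88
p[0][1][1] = 85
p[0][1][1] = 85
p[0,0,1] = 17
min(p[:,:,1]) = 17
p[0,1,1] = 85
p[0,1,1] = 85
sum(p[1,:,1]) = 81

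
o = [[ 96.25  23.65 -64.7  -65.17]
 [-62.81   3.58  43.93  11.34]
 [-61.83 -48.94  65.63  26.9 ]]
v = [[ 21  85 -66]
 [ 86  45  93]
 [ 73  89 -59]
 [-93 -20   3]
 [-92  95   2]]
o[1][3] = 11.34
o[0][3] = -65.17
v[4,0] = -92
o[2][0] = -61.83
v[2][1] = 89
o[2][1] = -48.94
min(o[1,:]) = -62.81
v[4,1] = 95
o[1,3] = 11.34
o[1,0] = -62.81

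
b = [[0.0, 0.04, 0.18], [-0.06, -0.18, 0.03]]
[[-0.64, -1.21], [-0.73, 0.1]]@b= [[0.07, 0.19, -0.15], [-0.01, -0.05, -0.13]]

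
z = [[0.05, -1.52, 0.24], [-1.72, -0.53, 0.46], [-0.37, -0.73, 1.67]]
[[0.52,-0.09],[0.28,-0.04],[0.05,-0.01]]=z @ [[-0.09, 0.01],[-0.37, 0.06],[-0.15, 0.02]]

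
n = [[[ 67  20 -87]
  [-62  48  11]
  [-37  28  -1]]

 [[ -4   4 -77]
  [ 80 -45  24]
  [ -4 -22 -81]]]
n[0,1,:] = [-62, 48, 11]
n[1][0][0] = -4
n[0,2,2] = -1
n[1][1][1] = -45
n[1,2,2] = -81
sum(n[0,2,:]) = -10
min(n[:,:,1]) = -45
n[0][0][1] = 20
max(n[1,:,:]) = 80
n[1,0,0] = -4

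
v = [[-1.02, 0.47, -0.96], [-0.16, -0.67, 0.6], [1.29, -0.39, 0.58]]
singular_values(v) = [2.1, 0.86, 0.18]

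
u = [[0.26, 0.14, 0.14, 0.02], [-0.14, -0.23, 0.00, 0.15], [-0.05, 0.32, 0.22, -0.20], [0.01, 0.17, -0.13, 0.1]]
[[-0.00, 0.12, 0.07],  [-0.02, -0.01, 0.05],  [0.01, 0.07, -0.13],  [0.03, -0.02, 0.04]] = u @ [[-0.0, 0.19, 0.29], [0.09, 0.07, -0.08], [-0.12, 0.43, -0.01], [-0.02, 0.21, 0.46]]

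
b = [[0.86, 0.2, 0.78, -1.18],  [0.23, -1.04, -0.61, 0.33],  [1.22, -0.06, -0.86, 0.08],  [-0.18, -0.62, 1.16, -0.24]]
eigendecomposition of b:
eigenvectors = [[(0.69+0j), 0.69-0.00j, -0.31+0.00j, (-0.03+0j)], [-0.01-0.01j, -0.01+0.01j, (0.76+0j), (0.92+0j)], [(0.52-0.12j), (0.52+0.12j), (0.55+0j), 0.27+0.00j], [0.41-0.27j, 0.41+0.27j, -0.16+0.00j, 0.28+0.00j]]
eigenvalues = [(0.75+0.32j), (0.75-0.32j), (-1.65+0j), (-1.13+0j)]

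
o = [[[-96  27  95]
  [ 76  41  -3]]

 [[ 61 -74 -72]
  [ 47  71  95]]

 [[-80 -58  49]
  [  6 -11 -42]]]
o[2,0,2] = 49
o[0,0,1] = 27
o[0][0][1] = 27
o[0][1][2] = -3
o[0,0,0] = -96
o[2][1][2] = -42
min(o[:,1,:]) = -42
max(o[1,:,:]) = 95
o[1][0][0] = 61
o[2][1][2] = -42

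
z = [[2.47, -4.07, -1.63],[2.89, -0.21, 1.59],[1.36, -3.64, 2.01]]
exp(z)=[[2.0, 5.08, -5.44],[0.22, 0.86, -3.86],[-5.01, -0.96, 5.14]]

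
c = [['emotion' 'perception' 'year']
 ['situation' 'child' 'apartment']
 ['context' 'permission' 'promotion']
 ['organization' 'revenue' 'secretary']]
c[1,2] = 'apartment'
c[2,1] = 'permission'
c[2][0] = 'context'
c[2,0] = 'context'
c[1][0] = 'situation'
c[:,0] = ['emotion', 'situation', 'context', 'organization']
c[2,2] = 'promotion'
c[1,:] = ['situation', 'child', 'apartment']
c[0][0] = 'emotion'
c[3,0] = 'organization'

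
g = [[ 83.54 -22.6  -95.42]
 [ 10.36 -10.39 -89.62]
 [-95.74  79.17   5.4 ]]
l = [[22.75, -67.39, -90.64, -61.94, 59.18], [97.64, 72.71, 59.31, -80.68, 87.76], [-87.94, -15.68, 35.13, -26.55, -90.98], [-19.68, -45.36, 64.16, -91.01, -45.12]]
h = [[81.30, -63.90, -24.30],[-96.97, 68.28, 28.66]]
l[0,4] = 59.18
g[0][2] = -95.42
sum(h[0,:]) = -6.900000000000002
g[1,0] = 10.36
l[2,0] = -87.94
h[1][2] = 28.66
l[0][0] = 22.75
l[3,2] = 64.16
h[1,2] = 28.66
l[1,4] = 87.76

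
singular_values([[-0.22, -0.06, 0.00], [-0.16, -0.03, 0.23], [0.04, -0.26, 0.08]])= [0.34, 0.26, 0.16]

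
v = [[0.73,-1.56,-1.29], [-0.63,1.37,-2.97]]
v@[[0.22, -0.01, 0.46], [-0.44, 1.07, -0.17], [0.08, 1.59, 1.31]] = [[0.74, -3.73, -1.09], [-0.98, -3.25, -4.41]]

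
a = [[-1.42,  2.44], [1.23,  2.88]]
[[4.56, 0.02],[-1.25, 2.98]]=a @ [[-2.28, 1.02],[0.54, 0.6]]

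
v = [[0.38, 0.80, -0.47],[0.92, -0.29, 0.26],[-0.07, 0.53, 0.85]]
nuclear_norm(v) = 3.01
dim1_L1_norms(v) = [1.65, 1.47, 1.45]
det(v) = -1.01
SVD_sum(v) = [[-0.04, 0.08, -0.54],[0.02, -0.05, 0.36],[0.05, -0.11, 0.75]] + [[0.02, 0.73, 0.10], [-0.01, -0.22, -0.03], [0.02, 0.64, 0.09]] + [[0.40, -0.01, -0.03], [0.90, -0.02, -0.07], [-0.14, 0.00, 0.01]]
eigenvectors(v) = [[0.55+0.00j,-0.11+0.58j,(-0.11-0.58j)], [(-0.8+0j),(0.14+0.4j),(0.14-0.4j)], [0.25+0.00j,(0.68+0j),(0.68-0j)]]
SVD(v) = [[0.55, 0.73, -0.40], [-0.36, -0.22, -0.91], [-0.75, 0.64, 0.14]] @ diag([1.0055876412071931, 1.0024345651060897, 0.997806814234057]) @ [[-0.07, 0.14, -0.99], [0.03, 0.99, 0.14], [-1.0, 0.02, 0.07]]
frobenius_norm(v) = 1.74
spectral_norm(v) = 1.01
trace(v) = 0.94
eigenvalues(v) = [(-1+0j), (0.97+0.25j), (0.97-0.25j)]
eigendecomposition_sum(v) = [[(-0.3+0j), 0.44+0.00j, (-0.14+0j)], [(0.44-0j), (-0.64-0j), 0.20-0.00j], [(-0.14+0j), 0.20+0.00j, (-0.06+0j)]] + [[0.34+0.09j, (0.18+0.18j), -0.17+0.37j],[(0.24-0.06j), 0.17+0.05j, (0.03+0.29j)],[0.03-0.40j, 0.17-0.24j, (0.46+0.11j)]] + [[0.34-0.09j, (0.18-0.18j), -0.17-0.37j], [0.24+0.06j, (0.17-0.05j), (0.03-0.29j)], [(0.03+0.4j), 0.17+0.24j, (0.46-0.11j)]]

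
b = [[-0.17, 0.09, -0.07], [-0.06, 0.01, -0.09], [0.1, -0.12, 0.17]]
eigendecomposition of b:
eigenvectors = [[0.26, 0.94, 0.49], [0.36, 0.27, 0.84], [-0.89, -0.20, 0.23]]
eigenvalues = [0.19, -0.13, -0.05]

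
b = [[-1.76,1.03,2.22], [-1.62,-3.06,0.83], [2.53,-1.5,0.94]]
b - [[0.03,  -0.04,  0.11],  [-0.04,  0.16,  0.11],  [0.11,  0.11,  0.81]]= [[-1.79, 1.07, 2.11], [-1.58, -3.22, 0.72], [2.42, -1.61, 0.13]]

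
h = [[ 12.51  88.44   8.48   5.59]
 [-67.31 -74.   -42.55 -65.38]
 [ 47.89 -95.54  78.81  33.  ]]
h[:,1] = [88.44, -74.0, -95.54]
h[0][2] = 8.48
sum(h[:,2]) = 44.74000000000001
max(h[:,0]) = 47.89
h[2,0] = 47.89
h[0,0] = 12.51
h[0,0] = 12.51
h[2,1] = -95.54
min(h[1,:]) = -74.0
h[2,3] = 33.0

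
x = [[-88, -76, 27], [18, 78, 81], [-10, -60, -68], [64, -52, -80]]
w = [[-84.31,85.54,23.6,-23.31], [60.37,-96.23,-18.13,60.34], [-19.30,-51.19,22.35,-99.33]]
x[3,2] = -80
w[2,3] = -99.33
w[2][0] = -19.3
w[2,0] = -19.3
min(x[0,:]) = -88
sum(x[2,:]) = -138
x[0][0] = -88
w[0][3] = -23.31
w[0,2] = 23.6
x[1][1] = 78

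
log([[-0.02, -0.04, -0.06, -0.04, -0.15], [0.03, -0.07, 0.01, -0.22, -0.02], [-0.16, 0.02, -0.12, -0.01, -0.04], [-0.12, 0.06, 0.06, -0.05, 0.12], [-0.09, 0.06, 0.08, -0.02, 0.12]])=[[-1.27+1.23j, -0.83+1.06j, (-1.04+1.2j), 4.27-1.22j, -4.10+3.28j], [2.60-2.37j, (-4.78+4.45j), (-3.19+1.49j), 12.14-1.51j, -11.52+4.07j], [(0.7+0.62j), 0.36-0.34j, -1.44+2.75j, -2.06+0.40j, (2.93-1.06j)], [(-0.42+1.87j), (0.46-1.04j), 0.82-1.18j, (-5.92+4.34j), 3.69-3.21j], [-0.85+1.95j, (0.47-1.08j), 0.54-1.23j, (-2.15+1.24j), -0.33-0.20j]]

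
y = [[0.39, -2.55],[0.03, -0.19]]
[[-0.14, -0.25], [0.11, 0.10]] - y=[[-0.53, 2.3], [0.08, 0.29]]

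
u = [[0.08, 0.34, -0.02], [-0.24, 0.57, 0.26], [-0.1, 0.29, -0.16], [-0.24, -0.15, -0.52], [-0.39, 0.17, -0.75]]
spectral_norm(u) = 1.05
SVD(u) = [[0.00, 0.37, -0.77], [-0.1, 0.82, 0.53], [0.19, 0.34, -0.28], [0.54, -0.22, 0.23], [0.81, 0.16, -0.02]] @ diag([1.0470624581604806, 0.7949246161140447, 0.24073857897493256]) @ [[-0.42, 0.06, -0.9], [-0.26, 0.95, 0.18], [-0.87, -0.32, 0.39]]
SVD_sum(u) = [[-0.00,0.00,-0.0], [0.04,-0.01,0.09], [-0.09,0.01,-0.18], [-0.24,0.03,-0.51], [-0.36,0.05,-0.77]] + [[-0.08, 0.28, 0.05], [-0.17, 0.62, 0.12], [-0.07, 0.26, 0.05], [0.05, -0.17, -0.03], [-0.03, 0.12, 0.02]] + [[0.16, 0.06, -0.07],[-0.11, -0.04, 0.05],[0.06, 0.02, -0.03],[-0.05, -0.02, 0.02],[0.00, 0.00, -0.0]]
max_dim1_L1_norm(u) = 1.31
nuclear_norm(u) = 2.08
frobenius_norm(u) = 1.34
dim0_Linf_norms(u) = [0.39, 0.57, 0.75]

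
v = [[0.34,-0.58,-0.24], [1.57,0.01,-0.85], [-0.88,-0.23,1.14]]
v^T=[[0.34, 1.57, -0.88], [-0.58, 0.01, -0.23], [-0.24, -0.85, 1.14]]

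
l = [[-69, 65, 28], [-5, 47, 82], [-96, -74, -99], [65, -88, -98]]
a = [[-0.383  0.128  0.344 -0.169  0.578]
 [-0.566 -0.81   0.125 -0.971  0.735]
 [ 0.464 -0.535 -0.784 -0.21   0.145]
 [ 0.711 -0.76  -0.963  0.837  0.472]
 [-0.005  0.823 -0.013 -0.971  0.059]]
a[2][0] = 0.464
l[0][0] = -69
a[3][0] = 0.711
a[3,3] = 0.837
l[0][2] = 28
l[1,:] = [-5, 47, 82]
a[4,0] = -0.005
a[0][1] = 0.128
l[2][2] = -99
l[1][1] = 47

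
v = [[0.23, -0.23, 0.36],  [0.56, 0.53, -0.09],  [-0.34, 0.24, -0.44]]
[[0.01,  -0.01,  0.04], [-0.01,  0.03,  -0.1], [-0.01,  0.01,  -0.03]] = v@[[-0.02, 0.08, -0.24], [0.01, -0.04, 0.12], [0.04, -0.10, 0.33]]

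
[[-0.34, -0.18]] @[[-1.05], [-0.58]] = [[0.46]]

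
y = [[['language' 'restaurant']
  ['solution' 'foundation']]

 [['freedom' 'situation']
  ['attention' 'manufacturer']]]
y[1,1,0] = 'attention'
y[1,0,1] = 'situation'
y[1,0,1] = 'situation'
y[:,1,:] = [['solution', 'foundation'], ['attention', 'manufacturer']]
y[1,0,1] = 'situation'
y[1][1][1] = 'manufacturer'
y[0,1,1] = 'foundation'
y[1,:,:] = [['freedom', 'situation'], ['attention', 'manufacturer']]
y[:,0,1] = ['restaurant', 'situation']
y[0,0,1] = 'restaurant'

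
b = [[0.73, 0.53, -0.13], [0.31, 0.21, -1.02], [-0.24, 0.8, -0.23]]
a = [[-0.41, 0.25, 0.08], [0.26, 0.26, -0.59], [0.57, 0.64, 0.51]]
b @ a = [[-0.24,0.24,-0.32], [-0.65,-0.52,-0.62], [0.18,0.0,-0.61]]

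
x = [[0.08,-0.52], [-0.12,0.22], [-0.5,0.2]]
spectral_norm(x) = 0.70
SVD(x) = [[-0.66, 0.68],[0.35, -0.10],[0.66, 0.73]] @ diag([0.698903674885702, 0.37567759213354834]) @ [[-0.61,0.79], [-0.79,-0.61]]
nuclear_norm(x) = 1.07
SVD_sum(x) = [[0.28, -0.36],[-0.15, 0.20],[-0.28, 0.37]] + [[-0.2, -0.16], [0.03, 0.02], [-0.22, -0.17]]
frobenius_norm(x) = 0.79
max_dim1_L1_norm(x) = 0.7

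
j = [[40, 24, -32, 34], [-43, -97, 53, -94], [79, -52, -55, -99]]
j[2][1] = -52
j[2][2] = -55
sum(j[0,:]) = 66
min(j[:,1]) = -97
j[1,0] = -43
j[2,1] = -52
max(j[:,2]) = 53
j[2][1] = -52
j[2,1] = -52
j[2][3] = -99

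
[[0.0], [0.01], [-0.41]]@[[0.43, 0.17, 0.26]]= [[0.00, 0.0, 0.00], [0.00, 0.0, 0.0], [-0.18, -0.07, -0.11]]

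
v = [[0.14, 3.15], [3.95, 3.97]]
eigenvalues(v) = [-1.96, 6.07]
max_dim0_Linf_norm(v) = 3.97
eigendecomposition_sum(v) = [[-1.45, 0.77], [0.96, -0.51]] + [[1.59, 2.38], [2.99, 4.48]]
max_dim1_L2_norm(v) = 5.6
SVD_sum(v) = [[1.55, 2.11], [3.28, 4.46]] + [[-1.41, 1.04],[0.67, -0.49]]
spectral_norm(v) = 6.13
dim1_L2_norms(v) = [3.15, 5.6]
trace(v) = 4.11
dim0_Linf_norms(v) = [3.95, 3.97]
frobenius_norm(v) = 6.43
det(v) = -11.89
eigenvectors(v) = [[-0.83, -0.47], [0.55, -0.88]]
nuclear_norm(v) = 8.07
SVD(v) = [[-0.43, -0.90], [-0.9, 0.43]] @ diag([6.127142246657083, 1.940007187932561]) @ [[-0.59, -0.81], [0.81, -0.59]]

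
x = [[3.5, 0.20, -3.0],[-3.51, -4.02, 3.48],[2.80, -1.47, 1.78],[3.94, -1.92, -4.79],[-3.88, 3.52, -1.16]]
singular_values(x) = [9.42, 6.76, 3.41]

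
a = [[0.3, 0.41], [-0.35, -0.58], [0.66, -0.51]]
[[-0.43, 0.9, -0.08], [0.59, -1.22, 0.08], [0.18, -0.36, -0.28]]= a @ [[-0.35, 0.74, -0.37], [-0.8, 1.66, 0.08]]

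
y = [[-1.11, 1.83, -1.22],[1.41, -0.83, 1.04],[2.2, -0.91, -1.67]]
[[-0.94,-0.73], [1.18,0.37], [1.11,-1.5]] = y @ [[0.71, -0.29], [0.07, -0.17], [0.23, 0.61]]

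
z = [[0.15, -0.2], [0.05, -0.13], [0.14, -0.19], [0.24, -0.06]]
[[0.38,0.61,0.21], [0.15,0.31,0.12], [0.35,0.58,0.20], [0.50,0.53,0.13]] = z @ [[2.01, 1.78, 0.33], [-0.37, -1.73, -0.79]]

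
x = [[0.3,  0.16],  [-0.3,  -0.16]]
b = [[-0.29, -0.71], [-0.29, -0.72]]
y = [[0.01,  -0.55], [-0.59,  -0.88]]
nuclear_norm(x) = 0.48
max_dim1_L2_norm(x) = 0.34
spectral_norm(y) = 1.16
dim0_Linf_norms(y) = [0.59, 0.88]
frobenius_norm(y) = 1.19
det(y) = -0.33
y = b + x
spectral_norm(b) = 1.09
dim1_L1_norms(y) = [0.56, 1.47]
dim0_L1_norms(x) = [0.6, 0.32]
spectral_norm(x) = 0.48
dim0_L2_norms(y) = [0.59, 1.04]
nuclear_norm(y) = 1.45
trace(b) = -1.01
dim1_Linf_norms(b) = [0.71, 0.72]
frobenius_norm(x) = 0.48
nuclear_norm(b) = 1.09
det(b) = 0.00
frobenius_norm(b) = 1.09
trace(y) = -0.87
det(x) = 0.00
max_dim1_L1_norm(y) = 1.47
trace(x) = 0.14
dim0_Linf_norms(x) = [0.3, 0.16]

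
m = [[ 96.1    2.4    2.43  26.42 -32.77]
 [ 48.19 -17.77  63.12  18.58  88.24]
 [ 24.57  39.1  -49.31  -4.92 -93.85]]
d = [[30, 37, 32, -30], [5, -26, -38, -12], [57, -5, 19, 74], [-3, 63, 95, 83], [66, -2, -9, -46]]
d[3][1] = 63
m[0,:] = [96.1, 2.4, 2.43, 26.42, -32.77]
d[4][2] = -9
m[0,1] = 2.4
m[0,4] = -32.77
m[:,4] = [-32.77, 88.24, -93.85]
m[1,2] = 63.12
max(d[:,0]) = 66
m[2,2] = -49.31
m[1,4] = 88.24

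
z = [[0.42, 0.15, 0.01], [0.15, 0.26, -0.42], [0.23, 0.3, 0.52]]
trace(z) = 1.20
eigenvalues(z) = [(0.26+0j), (0.47+0.31j), (0.47-0.31j)]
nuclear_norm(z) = 1.49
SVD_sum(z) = [[0.11,0.09,0.2], [-0.08,-0.07,-0.15], [0.28,0.23,0.52]] + [[0.21, 0.18, -0.19],[0.30, 0.24, -0.27],[0.00, 0.00, -0.0]] + [[0.09, -0.12, -0.0],[-0.07, 0.08, 0.0],[-0.06, 0.07, 0.00]]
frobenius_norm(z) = 0.94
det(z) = 0.08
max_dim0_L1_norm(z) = 0.95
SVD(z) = [[-0.35, 0.58, 0.73], [0.26, 0.81, -0.52], [-0.9, 0.00, -0.44]] @ diag([0.7080707445551303, 0.579832014140949, 0.20305333309845858]) @ [[-0.45, -0.36, -0.82],[0.63, 0.52, -0.57],[0.63, -0.78, -0.00]]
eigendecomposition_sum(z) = [[(0.23-0j), (-0.07+0j), -0.12-0.00j], [(-0.25+0j), (0.07+0j), (0.13+0j)], [(0.08-0j), (-0.02+0j), (-0.04-0j)]] + [[(0.09-0.08j),0.11-0.03j,(0.06+0.13j)], [0.20+0.19j,0.09+0.23j,-0.27+0.16j], [(0.07-0.27j),0.16-0.20j,(0.28+0.17j)]] + [[0.09+0.08j,(0.11+0.03j),(0.06-0.13j)], [(0.2-0.19j),0.09-0.23j,(-0.27-0.16j)], [(0.07+0.27j),(0.16+0.2j),(0.28-0.17j)]]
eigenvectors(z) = [[(0.66+0j), -0.25-0.17j, (-0.25+0.17j)], [-0.71+0.00j, (0.31-0.59j), (0.31+0.59j)], [0.24+0.00j, (-0.68+0j), -0.68-0.00j]]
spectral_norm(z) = 0.71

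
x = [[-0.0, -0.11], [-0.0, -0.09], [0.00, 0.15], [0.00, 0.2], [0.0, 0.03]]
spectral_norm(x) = 0.29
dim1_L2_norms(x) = [0.11, 0.09, 0.15, 0.2, 0.03]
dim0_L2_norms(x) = [0.0, 0.29]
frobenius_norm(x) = 0.29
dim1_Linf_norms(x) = [0.11, 0.09, 0.15, 0.2, 0.03]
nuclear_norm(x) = 0.29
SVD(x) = [[-0.38, -0.92], [-0.31, 0.13], [0.52, -0.21], [0.69, -0.28], [0.10, -0.04]] @ diag([0.2891366458960192, -0.0]) @ [[0.00,  1.00], [-1.0,  0.0]]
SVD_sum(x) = [[0.00,-0.11], [0.00,-0.09], [0.0,0.15], [0.00,0.2], [0.00,0.03]] + [[-0.00,-0.00], [0.0,-0.0], [-0.00,-0.0], [-0.00,-0.00], [-0.00,-0.00]]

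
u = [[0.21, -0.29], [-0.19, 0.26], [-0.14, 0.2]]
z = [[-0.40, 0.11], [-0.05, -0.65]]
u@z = [[-0.07, 0.21],[0.06, -0.19],[0.05, -0.15]]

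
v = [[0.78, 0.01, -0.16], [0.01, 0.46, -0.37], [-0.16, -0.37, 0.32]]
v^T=[[0.78, 0.01, -0.16], [0.01, 0.46, -0.37], [-0.16, -0.37, 0.32]]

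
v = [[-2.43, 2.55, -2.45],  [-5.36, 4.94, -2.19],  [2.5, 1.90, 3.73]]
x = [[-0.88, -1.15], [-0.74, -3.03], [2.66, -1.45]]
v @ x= [[-6.27, -1.38], [-4.76, -5.63], [6.32, -14.04]]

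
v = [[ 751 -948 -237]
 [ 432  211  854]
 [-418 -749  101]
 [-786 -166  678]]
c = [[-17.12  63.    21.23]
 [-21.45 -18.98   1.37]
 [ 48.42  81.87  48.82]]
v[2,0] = -418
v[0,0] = 751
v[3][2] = 678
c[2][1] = 81.87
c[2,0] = 48.42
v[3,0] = -786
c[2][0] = 48.42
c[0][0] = -17.12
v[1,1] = 211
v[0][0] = 751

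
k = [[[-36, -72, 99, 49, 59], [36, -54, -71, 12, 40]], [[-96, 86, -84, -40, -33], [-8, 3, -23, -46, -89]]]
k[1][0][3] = -40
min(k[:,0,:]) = -96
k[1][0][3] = -40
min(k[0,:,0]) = -36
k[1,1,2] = -23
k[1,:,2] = [-84, -23]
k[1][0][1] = 86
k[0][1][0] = 36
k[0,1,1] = -54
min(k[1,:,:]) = -96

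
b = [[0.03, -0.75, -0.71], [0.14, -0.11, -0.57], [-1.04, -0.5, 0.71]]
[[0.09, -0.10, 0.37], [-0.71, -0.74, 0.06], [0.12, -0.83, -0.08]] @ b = [[-0.40, -0.24, 0.26], [-0.19, 0.58, 0.97], [-0.03, 0.04, 0.33]]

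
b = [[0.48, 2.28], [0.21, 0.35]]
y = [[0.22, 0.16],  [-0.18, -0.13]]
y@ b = [[0.14,0.56],[-0.11,-0.46]]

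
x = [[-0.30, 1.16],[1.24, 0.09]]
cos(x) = [[0.33, 0.09], [0.10, 0.36]]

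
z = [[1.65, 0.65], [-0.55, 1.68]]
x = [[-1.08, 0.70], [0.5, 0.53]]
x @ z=[[-2.17,  0.47], [0.53,  1.22]]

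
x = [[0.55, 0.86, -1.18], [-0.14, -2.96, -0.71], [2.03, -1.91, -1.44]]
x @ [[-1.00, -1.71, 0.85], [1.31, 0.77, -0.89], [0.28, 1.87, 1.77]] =[[0.25,-2.48,-2.39], [-3.94,-3.37,1.26], [-4.94,-7.63,0.88]]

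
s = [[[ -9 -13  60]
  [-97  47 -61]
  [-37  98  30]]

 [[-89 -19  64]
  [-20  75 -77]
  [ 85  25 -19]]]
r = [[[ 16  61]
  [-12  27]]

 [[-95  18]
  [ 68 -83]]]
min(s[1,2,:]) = -19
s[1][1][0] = -20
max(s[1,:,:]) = 85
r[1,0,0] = -95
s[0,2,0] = -37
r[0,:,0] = [16, -12]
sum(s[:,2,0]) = 48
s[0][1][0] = -97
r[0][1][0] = -12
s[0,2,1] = 98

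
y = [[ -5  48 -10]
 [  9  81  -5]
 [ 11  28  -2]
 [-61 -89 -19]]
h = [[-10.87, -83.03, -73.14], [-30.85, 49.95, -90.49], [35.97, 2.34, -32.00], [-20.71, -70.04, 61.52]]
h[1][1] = 49.95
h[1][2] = -90.49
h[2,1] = 2.34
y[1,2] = -5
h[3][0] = -20.71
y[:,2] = [-10, -5, -2, -19]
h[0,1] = -83.03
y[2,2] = -2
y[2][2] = -2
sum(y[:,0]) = -46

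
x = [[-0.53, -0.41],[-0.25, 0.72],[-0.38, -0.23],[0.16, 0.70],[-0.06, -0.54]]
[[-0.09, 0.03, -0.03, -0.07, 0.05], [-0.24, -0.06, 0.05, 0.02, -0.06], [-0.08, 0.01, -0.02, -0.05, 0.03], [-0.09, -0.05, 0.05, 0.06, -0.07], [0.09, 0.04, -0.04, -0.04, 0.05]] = x@[[0.34, 0.01, 0.01, 0.09, -0.02],[-0.21, -0.08, 0.07, 0.06, -0.09]]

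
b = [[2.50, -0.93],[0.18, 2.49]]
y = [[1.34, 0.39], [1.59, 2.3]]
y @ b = [[3.42, -0.28], [4.39, 4.25]]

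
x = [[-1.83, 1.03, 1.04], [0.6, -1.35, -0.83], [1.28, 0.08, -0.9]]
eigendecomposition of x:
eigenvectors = [[(-0.76+0j), 0.27+0.15j, 0.27-0.15j], [0.48+0.00j, -0.48+0.27j, (-0.48-0.27j)], [0.43+0.00j, (0.77+0j), 0.77-0.00j]]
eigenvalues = [(-3.06+0j), (-0.51+0.28j), (-0.51-0.28j)]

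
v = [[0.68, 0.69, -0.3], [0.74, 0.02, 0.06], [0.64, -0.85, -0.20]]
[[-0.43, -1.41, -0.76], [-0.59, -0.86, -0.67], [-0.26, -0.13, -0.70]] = v @ [[-0.75, -1.16, -0.94], [-0.13, -0.78, 0.01], [-0.55, 0.27, 0.44]]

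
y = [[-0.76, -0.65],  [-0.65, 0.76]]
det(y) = -1.000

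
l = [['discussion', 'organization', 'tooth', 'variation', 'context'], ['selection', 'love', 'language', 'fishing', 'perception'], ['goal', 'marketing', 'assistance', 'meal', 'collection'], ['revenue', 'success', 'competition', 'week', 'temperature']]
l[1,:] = ['selection', 'love', 'language', 'fishing', 'perception']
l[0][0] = 'discussion'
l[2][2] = 'assistance'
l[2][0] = 'goal'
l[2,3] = 'meal'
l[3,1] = 'success'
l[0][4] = 'context'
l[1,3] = 'fishing'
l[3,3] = 'week'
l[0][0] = 'discussion'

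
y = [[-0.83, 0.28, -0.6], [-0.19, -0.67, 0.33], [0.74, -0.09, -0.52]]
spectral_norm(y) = 1.16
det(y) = -0.58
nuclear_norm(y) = 2.64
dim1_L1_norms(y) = [1.71, 1.19, 1.35]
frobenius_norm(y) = 1.60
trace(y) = -2.02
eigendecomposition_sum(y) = [[(-0.4+0.29j), (0.16+0.11j), -0.29-0.32j], [0.03-0.30j, -0.12+0.03j, 0.27-0.00j], [(0.42+0.29j), (0.05-0.2j), (-0.22+0.4j)]] + [[(-0.4-0.29j), 0.16-0.11j, (-0.29+0.32j)],[(0.03+0.3j), (-0.12-0.03j), 0.27+0.00j],[0.42-0.29j, 0.05+0.20j, (-0.22-0.4j)]] + [[(-0.03+0j), (-0.05+0j), -0.02-0.00j],[-0.25+0.00j, -0.44+0.00j, (-0.21-0j)],[(-0.11+0j), (-0.18+0j), (-0.09-0j)]]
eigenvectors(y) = [[-0.21+0.60j, -0.21-0.60j, 0.10+0.00j], [(-0.19-0.34j), (-0.19+0.34j), (0.92+0j)], [(0.66+0j), (0.66-0j), 0.38+0.00j]]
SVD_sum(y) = [[-0.92, 0.3, -0.25], [0.1, -0.03, 0.03], [0.53, -0.17, 0.14]] + [[0.11,0.15,-0.23], [-0.25,-0.34,0.52], [0.24,0.32,-0.50]] + [[-0.02, -0.17, -0.12], [-0.04, -0.30, -0.22], [-0.03, -0.24, -0.17]]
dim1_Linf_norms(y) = [0.83, 0.67, 0.74]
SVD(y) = [[-0.86, 0.31, 0.41], [0.09, -0.69, 0.72], [0.50, 0.66, 0.56]] @ diag([1.1586007378638357, 0.96777411931496, 0.5180324161725095]) @ [[0.92, -0.30, 0.25],  [0.37, 0.50, -0.78],  [-0.11, -0.81, -0.58]]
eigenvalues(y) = [(-0.73+0.72j), (-0.73-0.72j), (-0.55+0j)]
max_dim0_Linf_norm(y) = 0.83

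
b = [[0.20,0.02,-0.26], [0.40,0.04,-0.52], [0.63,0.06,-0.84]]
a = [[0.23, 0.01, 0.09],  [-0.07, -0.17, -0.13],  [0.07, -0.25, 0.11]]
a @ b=[[0.11, 0.01, -0.14], [-0.16, -0.02, 0.22], [-0.02, -0.00, 0.02]]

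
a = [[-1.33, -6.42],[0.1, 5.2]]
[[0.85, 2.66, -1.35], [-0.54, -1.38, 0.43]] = a @ [[-0.16,-0.79,0.68], [-0.1,-0.25,0.07]]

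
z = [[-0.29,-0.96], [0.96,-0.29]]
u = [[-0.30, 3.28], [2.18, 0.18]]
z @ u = [[-2.01,-1.12], [-0.92,3.10]]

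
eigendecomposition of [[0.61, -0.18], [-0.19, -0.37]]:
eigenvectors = [[0.98, 0.17], [-0.18, 0.98]]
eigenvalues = [0.64, -0.4]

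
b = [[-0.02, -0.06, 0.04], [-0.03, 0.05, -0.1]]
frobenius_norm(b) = 0.14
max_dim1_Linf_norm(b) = 0.1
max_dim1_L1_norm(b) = 0.18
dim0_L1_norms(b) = [0.05, 0.11, 0.14]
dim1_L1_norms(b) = [0.12, 0.18]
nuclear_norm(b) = 0.18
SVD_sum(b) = [[0.01, -0.04, 0.05], [-0.01, 0.06, -0.09]] + [[-0.03, -0.02, -0.01], [-0.02, -0.01, -0.01]]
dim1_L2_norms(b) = [0.07, 0.12]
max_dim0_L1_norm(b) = 0.14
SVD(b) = [[-0.49,0.87],[0.87,0.49]] @ diag([0.13036358682170682, 0.04478096951808107]) @ [[-0.13, 0.56, -0.82], [-0.72, -0.62, -0.31]]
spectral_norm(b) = 0.13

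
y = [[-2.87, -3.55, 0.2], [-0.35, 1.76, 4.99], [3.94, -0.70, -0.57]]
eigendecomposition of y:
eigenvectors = [[-0.72+0.00j,-0.35+0.28j,(-0.35-0.28j)],[(-0.43+0j),0.72+0.00j,0.72-0.00j],[0.55+0.00j,-0.03+0.52j,-0.03-0.52j]]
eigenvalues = [(-5.16+0j), (1.74+3.46j), (1.74-3.46j)]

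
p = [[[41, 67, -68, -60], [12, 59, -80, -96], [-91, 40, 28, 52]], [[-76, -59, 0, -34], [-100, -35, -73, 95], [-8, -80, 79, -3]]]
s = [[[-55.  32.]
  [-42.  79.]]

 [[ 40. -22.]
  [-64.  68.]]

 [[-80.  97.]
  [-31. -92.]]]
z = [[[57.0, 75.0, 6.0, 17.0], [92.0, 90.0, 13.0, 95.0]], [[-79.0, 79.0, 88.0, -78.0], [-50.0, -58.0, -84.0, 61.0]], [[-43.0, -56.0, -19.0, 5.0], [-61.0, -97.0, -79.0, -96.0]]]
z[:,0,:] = [[57.0, 75.0, 6.0, 17.0], [-79.0, 79.0, 88.0, -78.0], [-43.0, -56.0, -19.0, 5.0]]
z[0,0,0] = 57.0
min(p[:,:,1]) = -80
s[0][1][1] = 79.0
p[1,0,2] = 0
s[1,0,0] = 40.0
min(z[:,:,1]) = -97.0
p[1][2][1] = -80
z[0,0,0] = 57.0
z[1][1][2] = -84.0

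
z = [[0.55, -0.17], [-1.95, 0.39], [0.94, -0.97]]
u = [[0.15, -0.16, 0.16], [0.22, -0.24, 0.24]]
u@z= [[0.54, -0.24], [0.81, -0.36]]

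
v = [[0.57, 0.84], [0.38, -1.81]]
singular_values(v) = [2.0, 0.68]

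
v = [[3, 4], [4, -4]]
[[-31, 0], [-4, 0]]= v @[[-5, 0], [-4, 0]]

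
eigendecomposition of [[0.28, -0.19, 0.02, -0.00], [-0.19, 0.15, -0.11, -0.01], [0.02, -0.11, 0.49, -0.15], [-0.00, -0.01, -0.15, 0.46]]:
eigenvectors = [[0.54, 0.15, -0.67, -0.49],[0.82, -0.21, 0.52, 0.13],[0.18, 0.75, -0.13, 0.62],[0.08, -0.6, -0.52, 0.60]]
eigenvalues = [-0.0, 0.64, 0.43, 0.3]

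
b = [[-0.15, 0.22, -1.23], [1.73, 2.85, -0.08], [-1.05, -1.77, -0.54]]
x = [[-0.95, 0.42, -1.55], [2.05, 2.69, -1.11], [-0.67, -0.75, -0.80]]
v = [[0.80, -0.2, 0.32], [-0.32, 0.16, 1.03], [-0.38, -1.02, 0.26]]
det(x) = 3.43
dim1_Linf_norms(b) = [1.23, 2.85, 1.77]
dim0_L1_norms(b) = [2.93, 4.84, 1.85]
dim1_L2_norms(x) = [1.87, 3.56, 1.29]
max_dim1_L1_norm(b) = 4.66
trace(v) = 1.22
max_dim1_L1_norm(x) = 5.85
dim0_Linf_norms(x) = [2.05, 2.69, 1.55]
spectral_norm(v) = 1.20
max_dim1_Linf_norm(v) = 1.03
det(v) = 1.06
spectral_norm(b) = 3.92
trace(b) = 2.16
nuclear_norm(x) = 6.18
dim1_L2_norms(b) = [1.26, 3.33, 2.13]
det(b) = 0.56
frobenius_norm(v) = 1.80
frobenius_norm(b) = 4.15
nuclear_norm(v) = 3.08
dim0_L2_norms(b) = [2.03, 3.36, 1.35]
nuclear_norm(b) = 5.38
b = v + x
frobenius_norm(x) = 4.22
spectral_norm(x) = 3.64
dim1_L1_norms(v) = [1.32, 1.51, 1.66]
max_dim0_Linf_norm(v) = 1.03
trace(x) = 0.94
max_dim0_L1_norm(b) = 4.84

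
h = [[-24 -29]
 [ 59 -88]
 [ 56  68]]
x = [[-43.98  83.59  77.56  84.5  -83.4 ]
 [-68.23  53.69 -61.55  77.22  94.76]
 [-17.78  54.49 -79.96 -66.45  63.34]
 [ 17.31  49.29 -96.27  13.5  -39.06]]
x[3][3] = 13.5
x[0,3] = 84.5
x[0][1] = 83.59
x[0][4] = -83.4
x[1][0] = -68.23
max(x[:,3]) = 84.5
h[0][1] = -29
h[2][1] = 68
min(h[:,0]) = -24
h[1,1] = -88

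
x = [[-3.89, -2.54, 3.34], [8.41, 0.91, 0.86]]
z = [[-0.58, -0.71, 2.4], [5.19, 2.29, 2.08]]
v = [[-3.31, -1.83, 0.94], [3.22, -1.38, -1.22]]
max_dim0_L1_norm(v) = 6.53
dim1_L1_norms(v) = [6.08, 5.82]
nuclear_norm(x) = 13.34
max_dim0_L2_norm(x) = 9.27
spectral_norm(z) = 6.04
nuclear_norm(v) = 7.15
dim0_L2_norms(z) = [5.22, 2.4, 3.18]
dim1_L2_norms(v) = [3.9, 3.71]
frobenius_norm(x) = 10.25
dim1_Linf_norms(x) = [3.89, 8.41]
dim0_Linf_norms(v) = [3.31, 1.83, 1.22]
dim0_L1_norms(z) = [5.77, 3.0, 4.48]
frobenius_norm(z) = 6.57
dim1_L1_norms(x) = [9.77, 10.18]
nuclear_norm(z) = 8.61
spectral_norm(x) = 9.50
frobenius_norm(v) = 5.38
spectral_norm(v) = 4.88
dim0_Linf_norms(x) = [8.41, 2.54, 3.34]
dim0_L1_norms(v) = [6.53, 3.21, 2.16]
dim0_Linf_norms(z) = [5.19, 2.29, 2.4]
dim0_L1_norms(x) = [12.3, 3.45, 4.2]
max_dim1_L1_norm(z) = 9.56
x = z + v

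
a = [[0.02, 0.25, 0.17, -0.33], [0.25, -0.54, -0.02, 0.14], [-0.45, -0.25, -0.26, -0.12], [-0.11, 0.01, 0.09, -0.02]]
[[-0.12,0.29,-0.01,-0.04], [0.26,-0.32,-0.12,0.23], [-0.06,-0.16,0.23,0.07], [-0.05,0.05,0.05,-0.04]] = a @[[0.32, -0.06, -0.5, 0.24], [-0.3, 0.47, 0.00, -0.37], [-0.09, 0.40, -0.02, -0.22], [0.11, -0.31, 0.0, -0.25]]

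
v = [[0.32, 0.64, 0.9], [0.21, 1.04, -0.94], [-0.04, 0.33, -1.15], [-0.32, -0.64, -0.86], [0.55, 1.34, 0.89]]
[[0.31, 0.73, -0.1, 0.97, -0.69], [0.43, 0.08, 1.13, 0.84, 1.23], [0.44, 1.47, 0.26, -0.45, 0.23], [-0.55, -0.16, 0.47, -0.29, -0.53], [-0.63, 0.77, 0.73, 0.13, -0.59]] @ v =[[-0.43, -0.62, -1.74], [0.52, 1.84, -0.62], [0.71, 2.49, -0.69], [-0.43, -0.89, -1.11], [-0.44, -0.24, -2.77]]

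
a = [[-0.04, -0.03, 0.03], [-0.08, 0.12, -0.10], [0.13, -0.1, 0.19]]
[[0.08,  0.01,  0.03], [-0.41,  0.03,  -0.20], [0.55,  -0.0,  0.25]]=a@[[0.57, -0.24, 0.34], [-1.71, 0.47, -0.94], [1.59, 0.41, 0.57]]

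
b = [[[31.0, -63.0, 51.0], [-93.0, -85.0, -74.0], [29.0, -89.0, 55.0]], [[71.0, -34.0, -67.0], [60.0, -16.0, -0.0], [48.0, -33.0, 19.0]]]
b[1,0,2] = -67.0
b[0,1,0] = -93.0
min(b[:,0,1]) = -63.0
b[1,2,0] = 48.0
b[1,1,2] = -0.0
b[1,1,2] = -0.0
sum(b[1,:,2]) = -48.0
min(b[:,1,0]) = -93.0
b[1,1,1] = -16.0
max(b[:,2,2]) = 55.0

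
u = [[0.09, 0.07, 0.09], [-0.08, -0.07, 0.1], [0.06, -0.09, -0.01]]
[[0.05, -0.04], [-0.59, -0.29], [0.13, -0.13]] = u @ [[2.9, -0.01],[0.82, 1.68],[-3.03, -1.72]]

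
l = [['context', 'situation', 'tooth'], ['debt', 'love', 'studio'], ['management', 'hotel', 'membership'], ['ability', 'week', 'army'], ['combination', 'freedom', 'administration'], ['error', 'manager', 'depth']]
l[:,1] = ['situation', 'love', 'hotel', 'week', 'freedom', 'manager']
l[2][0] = 'management'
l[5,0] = 'error'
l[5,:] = ['error', 'manager', 'depth']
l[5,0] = 'error'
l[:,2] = ['tooth', 'studio', 'membership', 'army', 'administration', 'depth']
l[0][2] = 'tooth'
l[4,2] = 'administration'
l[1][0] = 'debt'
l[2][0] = 'management'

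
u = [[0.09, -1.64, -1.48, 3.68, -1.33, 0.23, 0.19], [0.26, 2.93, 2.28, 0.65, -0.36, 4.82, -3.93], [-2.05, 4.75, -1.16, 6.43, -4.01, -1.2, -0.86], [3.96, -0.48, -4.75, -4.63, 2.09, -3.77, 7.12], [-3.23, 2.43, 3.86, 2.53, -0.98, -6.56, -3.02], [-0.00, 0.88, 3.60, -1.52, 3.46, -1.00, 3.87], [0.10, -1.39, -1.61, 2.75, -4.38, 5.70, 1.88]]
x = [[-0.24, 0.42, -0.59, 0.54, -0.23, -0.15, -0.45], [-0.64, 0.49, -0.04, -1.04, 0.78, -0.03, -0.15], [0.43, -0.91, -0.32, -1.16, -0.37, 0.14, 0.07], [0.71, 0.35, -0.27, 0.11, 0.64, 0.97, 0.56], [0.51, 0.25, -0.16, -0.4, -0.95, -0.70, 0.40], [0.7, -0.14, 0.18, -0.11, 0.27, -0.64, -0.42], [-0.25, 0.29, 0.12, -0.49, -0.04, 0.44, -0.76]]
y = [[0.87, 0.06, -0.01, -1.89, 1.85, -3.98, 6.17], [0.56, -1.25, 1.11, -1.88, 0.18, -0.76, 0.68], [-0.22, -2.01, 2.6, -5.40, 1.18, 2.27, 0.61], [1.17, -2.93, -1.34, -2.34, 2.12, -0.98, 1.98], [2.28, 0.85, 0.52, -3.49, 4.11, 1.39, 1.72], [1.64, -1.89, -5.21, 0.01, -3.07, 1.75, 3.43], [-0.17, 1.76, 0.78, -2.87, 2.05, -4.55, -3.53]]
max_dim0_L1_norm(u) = 23.28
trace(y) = 2.21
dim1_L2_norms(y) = [7.85, 2.78, 6.85, 5.16, 6.34, 7.59, 7.02]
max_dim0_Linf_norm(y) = 6.17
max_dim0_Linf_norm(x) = 1.16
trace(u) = -2.87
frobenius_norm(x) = 3.60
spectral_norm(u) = 14.88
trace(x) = -2.31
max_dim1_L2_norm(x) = 1.62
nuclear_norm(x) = 8.97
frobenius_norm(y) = 17.03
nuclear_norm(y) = 38.46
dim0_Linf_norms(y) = [2.28, 2.93, 5.21, 5.4, 4.11, 4.55, 6.17]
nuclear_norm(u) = 48.61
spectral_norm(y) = 10.47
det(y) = -24222.05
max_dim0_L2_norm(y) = 8.37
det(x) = -3.49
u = x @ y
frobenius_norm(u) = 22.19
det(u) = 84411.49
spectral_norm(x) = 1.92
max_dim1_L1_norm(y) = 17.0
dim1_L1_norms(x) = [2.62, 3.17, 3.4, 3.61, 3.37, 2.46, 2.39]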